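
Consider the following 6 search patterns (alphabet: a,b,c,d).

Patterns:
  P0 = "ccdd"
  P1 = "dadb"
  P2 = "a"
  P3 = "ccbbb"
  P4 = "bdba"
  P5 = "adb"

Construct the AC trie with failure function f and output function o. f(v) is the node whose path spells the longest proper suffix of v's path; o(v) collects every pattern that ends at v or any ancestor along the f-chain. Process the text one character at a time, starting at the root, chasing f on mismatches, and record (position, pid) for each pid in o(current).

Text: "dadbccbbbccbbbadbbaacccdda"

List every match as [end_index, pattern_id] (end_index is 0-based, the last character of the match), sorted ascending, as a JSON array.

Build automaton:
Trie (insert patterns):
  0='ε' goto a→9 b→13 c→1 d→5
  1='c' goto c→2
  2='cc' goto b→10 d→3
  3='ccd' goto d→4
  4='ccdd' goto ·  ←P0
  5='d' goto a→6
  6='da' goto d→7
  7='dad' goto b→8
  8='dadb' goto ·  ←P1
  9='a' goto d→17  ←P2
  10='ccb' goto b→11
  11='ccbb' goto b→12
  12='ccbbb' goto ·  ←P3
  13='b' goto d→14
  14='bd' goto b→15
  15='bdb' goto a→16
  16='bdba' goto ·  ←P4
  17='ad' goto b→18
  18='adb' goto ·  ←P5

Failure links (BFS by depth):
  fail(1) 'c': from fail(0)=0 chase 'c': 0 ⇒ 0;  out=∅∪out(0)=∅
  fail(5) 'd': from fail(0)=0 chase 'd': 0 ⇒ 0;  out=∅∪out(0)=∅
  fail(9) 'a': from fail(0)=0 chase 'a': 0 ⇒ 0;  out={2}∪out(0)={2}
  fail(13) 'b': from fail(0)=0 chase 'b': 0 ⇒ 0;  out=∅∪out(0)=∅
  fail(2) 'cc': from fail(1)=0 chase 'c': 0 ⇒ 1;  out=∅∪out(1)=∅
  fail(6) 'da': from fail(5)=0 chase 'a': 0 ⇒ 9;  out=∅∪out(9)={2}
  fail(14) 'bd': from fail(13)=0 chase 'd': 0 ⇒ 5;  out=∅∪out(5)=∅
  fail(17) 'ad': from fail(9)=0 chase 'd': 0 ⇒ 5;  out=∅∪out(5)=∅
  fail(3) 'ccd': from fail(2)=1 chase 'd': 1→0 ⇒ 5;  out=∅∪out(5)=∅
  fail(7) 'dad': from fail(6)=9 chase 'd': 9 ⇒ 17;  out=∅∪out(17)=∅
  fail(10) 'ccb': from fail(2)=1 chase 'b': 1→0 ⇒ 13;  out=∅∪out(13)=∅
  fail(15) 'bdb': from fail(14)=5 chase 'b': 5→0 ⇒ 13;  out=∅∪out(13)=∅
  fail(18) 'adb': from fail(17)=5 chase 'b': 5→0 ⇒ 13;  out={5}∪out(13)={5}
  fail(4) 'ccdd': from fail(3)=5 chase 'd': 5→0 ⇒ 5;  out={0}∪out(5)={0}
  fail(8) 'dadb': from fail(7)=17 chase 'b': 17 ⇒ 18;  out={1}∪out(18)={1,5}
  fail(11) 'ccbb': from fail(10)=13 chase 'b': 13→0 ⇒ 13;  out=∅∪out(13)=∅
  fail(16) 'bdba': from fail(15)=13 chase 'a': 13→0 ⇒ 9;  out={4}∪out(9)={2,4}
  fail(12) 'ccbbb': from fail(11)=13 chase 'b': 13→0 ⇒ 13;  out={3}∪out(13)={3}

Run:
i=0 'd': node 0→5
i=1 'a': node 5→6  → match P2@[1:1]
i=2 'd': node 6→7
i=3 'b': node 7→8  → match P1@[0:3],P5@[1:3]
i=4 'c': node 8→1 (via fail)
i=5 'c': node 1→2
i=6 'b': node 2→10
i=7 'b': node 10→11
i=8 'b': node 11→12  → match P3@[4:8]
i=9 'c': node 12→1 (via fail)
i=10 'c': node 1→2
i=11 'b': node 2→10
i=12 'b': node 10→11
i=13 'b': node 11→12  → match P3@[9:13]
i=14 'a': node 12→9 (via fail)  → match P2@[14:14]
i=15 'd': node 9→17
i=16 'b': node 17→18  → match P5@[14:16]
i=17 'b': node 18→13 (via fail)
i=18 'a': node 13→9 (via fail)  → match P2@[18:18]
i=19 'a': node 9→9 (via fail)  → match P2@[19:19]
i=20 'c': node 9→1 (via fail)
i=21 'c': node 1→2
i=22 'c': node 2→2 (via fail)
i=23 'd': node 2→3
i=24 'd': node 3→4  → match P0@[21:24]
i=25 'a': node 4→6 (via fail)  → match P2@[25:25]

All matches (sorted): [[1,2],[3,1],[3,5],[8,3],[13,3],[14,2],[16,5],[18,2],[19,2],[24,0],[25,2]]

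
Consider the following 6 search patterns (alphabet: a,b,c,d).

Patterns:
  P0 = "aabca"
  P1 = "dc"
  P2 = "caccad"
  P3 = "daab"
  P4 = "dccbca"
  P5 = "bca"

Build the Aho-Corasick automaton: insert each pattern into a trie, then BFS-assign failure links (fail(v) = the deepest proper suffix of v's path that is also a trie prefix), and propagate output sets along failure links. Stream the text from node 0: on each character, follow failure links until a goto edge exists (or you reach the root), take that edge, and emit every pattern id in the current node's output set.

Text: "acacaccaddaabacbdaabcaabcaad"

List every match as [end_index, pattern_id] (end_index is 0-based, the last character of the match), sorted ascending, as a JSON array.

Build automaton:
Trie (insert patterns):
  0='ε' goto a→1 b→21 c→8 d→6
  1='a' goto a→2
  2='aa' goto b→3
  3='aab' goto c→4
  4='aabc' goto a→5
  5='aabca' goto ·  ←P0
  6='d' goto a→14 c→7
  7='dc' goto c→17  ←P1
  8='c' goto a→9
  9='ca' goto c→10
  10='cac' goto c→11
  11='cacc' goto a→12
  12='cacca' goto d→13
  13='caccad' goto ·  ←P2
  14='da' goto a→15
  15='daa' goto b→16
  16='daab' goto ·  ←P3
  17='dcc' goto b→18
  18='dccb' goto c→19
  19='dccbc' goto a→20
  20='dccbca' goto ·  ←P4
  21='b' goto c→22
  22='bc' goto a→23
  23='bca' goto ·  ←P5

Failure links (BFS by depth):
  fail(1) 'a': from fail(0)=0 chase 'a': 0 ⇒ 0;  out=∅∪out(0)=∅
  fail(6) 'd': from fail(0)=0 chase 'd': 0 ⇒ 0;  out=∅∪out(0)=∅
  fail(8) 'c': from fail(0)=0 chase 'c': 0 ⇒ 0;  out=∅∪out(0)=∅
  fail(21) 'b': from fail(0)=0 chase 'b': 0 ⇒ 0;  out=∅∪out(0)=∅
  fail(2) 'aa': from fail(1)=0 chase 'a': 0 ⇒ 1;  out=∅∪out(1)=∅
  fail(7) 'dc': from fail(6)=0 chase 'c': 0 ⇒ 8;  out={1}∪out(8)={1}
  fail(9) 'ca': from fail(8)=0 chase 'a': 0 ⇒ 1;  out=∅∪out(1)=∅
  fail(14) 'da': from fail(6)=0 chase 'a': 0 ⇒ 1;  out=∅∪out(1)=∅
  fail(22) 'bc': from fail(21)=0 chase 'c': 0 ⇒ 8;  out=∅∪out(8)=∅
  fail(3) 'aab': from fail(2)=1 chase 'b': 1→0 ⇒ 21;  out=∅∪out(21)=∅
  fail(10) 'cac': from fail(9)=1 chase 'c': 1→0 ⇒ 8;  out=∅∪out(8)=∅
  fail(15) 'daa': from fail(14)=1 chase 'a': 1 ⇒ 2;  out=∅∪out(2)=∅
  fail(17) 'dcc': from fail(7)=8 chase 'c': 8→0 ⇒ 8;  out=∅∪out(8)=∅
  fail(23) 'bca': from fail(22)=8 chase 'a': 8 ⇒ 9;  out={5}∪out(9)={5}
  fail(4) 'aabc': from fail(3)=21 chase 'c': 21 ⇒ 22;  out=∅∪out(22)=∅
  fail(11) 'cacc': from fail(10)=8 chase 'c': 8→0 ⇒ 8;  out=∅∪out(8)=∅
  fail(16) 'daab': from fail(15)=2 chase 'b': 2 ⇒ 3;  out={3}∪out(3)={3}
  fail(18) 'dccb': from fail(17)=8 chase 'b': 8→0 ⇒ 21;  out=∅∪out(21)=∅
  fail(5) 'aabca': from fail(4)=22 chase 'a': 22 ⇒ 23;  out={0}∪out(23)={0,5}
  fail(12) 'cacca': from fail(11)=8 chase 'a': 8 ⇒ 9;  out=∅∪out(9)=∅
  fail(19) 'dccbc': from fail(18)=21 chase 'c': 21 ⇒ 22;  out=∅∪out(22)=∅
  fail(13) 'caccad': from fail(12)=9 chase 'd': 9→1→0 ⇒ 6;  out={2}∪out(6)={2}
  fail(20) 'dccbca': from fail(19)=22 chase 'a': 22 ⇒ 23;  out={4}∪out(23)={4,5}

Scan:
[0] read 'a'  n0⇒n1
[1] read 'c'  n1⇒n8 ·f
[2] read 'a'  n8⇒n9
[3] read 'c'  n9⇒n10
[4] read 'a'  n10⇒n9 ·f
[5] read 'c'  n9⇒n10
[6] read 'c'  n10⇒n11
[7] read 'a'  n11⇒n12
[8] read 'd'  n12⇒n13  emit P2@[3:8]
[9] read 'd'  n13⇒n6 ·f
[10] read 'a'  n6⇒n14
[11] read 'a'  n14⇒n15
[12] read 'b'  n15⇒n16  emit P3@[9:12]
[13] read 'a'  n16⇒n1 ·f
[14] read 'c'  n1⇒n8 ·f
[15] read 'b'  n8⇒n21 ·f
[16] read 'd'  n21⇒n6 ·f
[17] read 'a'  n6⇒n14
[18] read 'a'  n14⇒n15
[19] read 'b'  n15⇒n16  emit P3@[16:19]
[20] read 'c'  n16⇒n4 ·f
[21] read 'a'  n4⇒n5  emit P0@[17:21],P5@[19:21]
[22] read 'a'  n5⇒n2 ·f
[23] read 'b'  n2⇒n3
[24] read 'c'  n3⇒n4
[25] read 'a'  n4⇒n5  emit P0@[21:25],P5@[23:25]
[26] read 'a'  n5⇒n2 ·f
[27] read 'd'  n2⇒n6 ·f

Result: [[8,2],[12,3],[19,3],[21,0],[21,5],[25,0],[25,5]]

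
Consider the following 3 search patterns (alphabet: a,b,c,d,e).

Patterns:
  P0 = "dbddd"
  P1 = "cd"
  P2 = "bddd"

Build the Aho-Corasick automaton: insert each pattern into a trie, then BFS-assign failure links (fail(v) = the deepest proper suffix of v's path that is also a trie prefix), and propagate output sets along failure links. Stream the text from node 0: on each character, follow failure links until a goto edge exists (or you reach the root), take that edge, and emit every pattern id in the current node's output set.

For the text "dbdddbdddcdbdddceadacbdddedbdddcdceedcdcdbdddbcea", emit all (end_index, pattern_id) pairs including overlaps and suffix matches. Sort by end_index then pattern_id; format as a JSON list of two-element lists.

Build:
Trie nodes:
  n0 'ε': b→8 c→6 d→1
  n1 'd': b→2
  n2 'db': d→3
  n3 'dbd': d→4
  n4 'dbdd': d→5
  n5 'dbddd': ·  [P0 ends]
  n6 'c': d→7
  n7 'cd': ·  [P1 ends]
  n8 'b': d→9
  n9 'bd': d→10
  n10 'bdd': d→11
  n11 'bddd': ·  [P2 ends]

BFS fail/out derivation:
  n1('d'): parent n0 fail=0; on 'd' 0 → fail=0;  out ∅∪∅=∅
  n6('c'): parent n0 fail=0; on 'c' 0 → fail=0;  out ∅∪∅=∅
  n8('b'): parent n0 fail=0; on 'b' 0 → fail=0;  out ∅∪∅=∅
  n2('db'): parent n1 fail=0; on 'b' 0 → fail=8;  out ∅∪∅=∅
  n7('cd'): parent n6 fail=0; on 'd' 0 → fail=1;  out {1}∪∅={1}
  n9('bd'): parent n8 fail=0; on 'd' 0 → fail=1;  out ∅∪∅=∅
  n3('dbd'): parent n2 fail=8; on 'd' 8 → fail=9;  out ∅∪∅=∅
  n10('bdd'): parent n9 fail=1; on 'd' 1→0 → fail=1;  out ∅∪∅=∅
  n4('dbdd'): parent n3 fail=9; on 'd' 9 → fail=10;  out ∅∪∅=∅
  n11('bddd'): parent n10 fail=1; on 'd' 1→0 → fail=1;  out {2}∪∅={2}
  n5('dbddd'): parent n4 fail=10; on 'd' 10 → fail=11;  out {0}∪{2}={0,2}

Scan:
pos 0 'd': at 1
pos 1 'b': at 2
pos 2 'd': at 3
pos 3 'd': at 4
pos 4 'd': at 5  → match P0@[0:4],P2@[1:4]
pos 5 'b': at 2 ·f
pos 6 'd': at 3
pos 7 'd': at 4
pos 8 'd': at 5  → match P0@[4:8],P2@[5:8]
pos 9 'c': at 6 ·f
pos 10 'd': at 7  → match P1@[9:10]
pos 11 'b': at 2 ·f
pos 12 'd': at 3
pos 13 'd': at 4
pos 14 'd': at 5  → match P0@[10:14],P2@[11:14]
pos 15 'c': at 6 ·f
pos 16 'e': at 0 ·f
pos 17 'a': at 0
pos 18 'd': at 1
pos 19 'a': at 0 ·f
pos 20 'c': at 6
pos 21 'b': at 8 ·f
pos 22 'd': at 9
pos 23 'd': at 10
pos 24 'd': at 11  → match P2@[21:24]
pos 25 'e': at 0 ·f
pos 26 'd': at 1
pos 27 'b': at 2
pos 28 'd': at 3
pos 29 'd': at 4
pos 30 'd': at 5  → match P0@[26:30],P2@[27:30]
pos 31 'c': at 6 ·f
pos 32 'd': at 7  → match P1@[31:32]
pos 33 'c': at 6 ·f
pos 34 'e': at 0 ·f
pos 35 'e': at 0
pos 36 'd': at 1
pos 37 'c': at 6 ·f
pos 38 'd': at 7  → match P1@[37:38]
pos 39 'c': at 6 ·f
pos 40 'd': at 7  → match P1@[39:40]
pos 41 'b': at 2 ·f
pos 42 'd': at 3
pos 43 'd': at 4
pos 44 'd': at 5  → match P0@[40:44],P2@[41:44]
pos 45 'b': at 2 ·f
pos 46 'c': at 6 ·f
pos 47 'e': at 0 ·f
pos 48 'a': at 0

Result: [[4,0],[4,2],[8,0],[8,2],[10,1],[14,0],[14,2],[24,2],[30,0],[30,2],[32,1],[38,1],[40,1],[44,0],[44,2]]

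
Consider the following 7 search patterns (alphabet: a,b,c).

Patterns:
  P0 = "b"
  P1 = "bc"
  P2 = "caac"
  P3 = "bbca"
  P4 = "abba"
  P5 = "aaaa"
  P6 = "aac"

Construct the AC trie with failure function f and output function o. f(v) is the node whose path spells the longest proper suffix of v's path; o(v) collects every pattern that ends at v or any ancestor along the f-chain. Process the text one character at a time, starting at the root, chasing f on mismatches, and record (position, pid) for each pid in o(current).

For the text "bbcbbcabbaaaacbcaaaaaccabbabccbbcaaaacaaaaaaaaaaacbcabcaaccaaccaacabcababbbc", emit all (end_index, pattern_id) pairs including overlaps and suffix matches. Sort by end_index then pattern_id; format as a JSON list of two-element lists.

Construct AC machine:
Trie (insert patterns):
  n0 'ε': a→10 b→1 c→3
  n1 'b': b→7 c→2  ←P0
  n2 'bc': ·  ←P1
  n3 'c': a→4
  n4 'ca': a→5
  n5 'caa': c→6
  n6 'caac': ·  ←P2
  n7 'bb': c→8
  n8 'bbc': a→9
  n9 'bbca': ·  ←P3
  n10 'a': a→14 b→11
  n11 'ab': b→12
  n12 'abb': a→13
  n13 'abba': ·  ←P4
  n14 'aa': a→15 c→17
  n15 'aaa': a→16
  n16 'aaaa': ·  ←P5
  n17 'aac': ·  ←P6

Failure links (BFS by depth):
  n1('b'): parent n0 fail=0; on 'b' 0 → fail=0;  out {0}∪∅={0}
  n3('c'): parent n0 fail=0; on 'c' 0 → fail=0;  out ∅∪∅=∅
  n10('a'): parent n0 fail=0; on 'a' 0 → fail=0;  out ∅∪∅=∅
  n2('bc'): parent n1 fail=0; on 'c' 0 → fail=3;  out {1}∪∅={1}
  n4('ca'): parent n3 fail=0; on 'a' 0 → fail=10;  out ∅∪∅=∅
  n7('bb'): parent n1 fail=0; on 'b' 0 → fail=1;  out ∅∪{0}={0}
  n11('ab'): parent n10 fail=0; on 'b' 0 → fail=1;  out ∅∪{0}={0}
  n14('aa'): parent n10 fail=0; on 'a' 0 → fail=10;  out ∅∪∅=∅
  n5('caa'): parent n4 fail=10; on 'a' 10 → fail=14;  out ∅∪∅=∅
  n8('bbc'): parent n7 fail=1; on 'c' 1 → fail=2;  out ∅∪{1}={1}
  n12('abb'): parent n11 fail=1; on 'b' 1 → fail=7;  out ∅∪{0}={0}
  n15('aaa'): parent n14 fail=10; on 'a' 10 → fail=14;  out ∅∪∅=∅
  n17('aac'): parent n14 fail=10; on 'c' 10→0 → fail=3;  out {6}∪∅={6}
  n6('caac'): parent n5 fail=14; on 'c' 14 → fail=17;  out {2}∪{6}={2,6}
  n9('bbca'): parent n8 fail=2; on 'a' 2→3 → fail=4;  out {3}∪∅={3}
  n13('abba'): parent n12 fail=7; on 'a' 7→1→0 → fail=10;  out {4}∪∅={4}
  n16('aaaa'): parent n15 fail=14; on 'a' 14 → fail=15;  out {5}∪∅={5}

Text stream:
i=0 'b': node 0→1  emit P0@[0:0]
i=1 'b': node 1→7  emit P0@[1:1]
i=2 'c': node 7→8  emit P1@[1:2]
i=3 'b': node 8→1 ·f  emit P0@[3:3]
i=4 'b': node 1→7  emit P0@[4:4]
i=5 'c': node 7→8  emit P1@[4:5]
i=6 'a': node 8→9  emit P3@[3:6]
i=7 'b': node 9→11 ·f  emit P0@[7:7]
i=8 'b': node 11→12  emit P0@[8:8]
i=9 'a': node 12→13  emit P4@[6:9]
i=10 'a': node 13→14 ·f
i=11 'a': node 14→15
i=12 'a': node 15→16  emit P5@[9:12]
i=13 'c': node 16→17 ·f  emit P6@[11:13]
i=14 'b': node 17→1 ·f  emit P0@[14:14]
i=15 'c': node 1→2  emit P1@[14:15]
i=16 'a': node 2→4 ·f
i=17 'a': node 4→5
i=18 'a': node 5→15 ·f
i=19 'a': node 15→16  emit P5@[16:19]
i=20 'a': node 16→16 ·f  emit P5@[17:20]
i=21 'c': node 16→17 ·f  emit P6@[19:21]
i=22 'c': node 17→3 ·f
i=23 'a': node 3→4
i=24 'b': node 4→11 ·f  emit P0@[24:24]
i=25 'b': node 11→12  emit P0@[25:25]
i=26 'a': node 12→13  emit P4@[23:26]
i=27 'b': node 13→11 ·f  emit P0@[27:27]
i=28 'c': node 11→2 ·f  emit P1@[27:28]
i=29 'c': node 2→3 ·f
i=30 'b': node 3→1 ·f  emit P0@[30:30]
i=31 'b': node 1→7  emit P0@[31:31]
i=32 'c': node 7→8  emit P1@[31:32]
i=33 'a': node 8→9  emit P3@[30:33]
i=34 'a': node 9→5 ·f
i=35 'a': node 5→15 ·f
i=36 'a': node 15→16  emit P5@[33:36]
i=37 'c': node 16→17 ·f  emit P6@[35:37]
i=38 'a': node 17→4 ·f
i=39 'a': node 4→5
i=40 'a': node 5→15 ·f
i=41 'a': node 15→16  emit P5@[38:41]
i=42 'a': node 16→16 ·f  emit P5@[39:42]
i=43 'a': node 16→16 ·f  emit P5@[40:43]
i=44 'a': node 16→16 ·f  emit P5@[41:44]
i=45 'a': node 16→16 ·f  emit P5@[42:45]
i=46 'a': node 16→16 ·f  emit P5@[43:46]
i=47 'a': node 16→16 ·f  emit P5@[44:47]
i=48 'a': node 16→16 ·f  emit P5@[45:48]
i=49 'c': node 16→17 ·f  emit P6@[47:49]
i=50 'b': node 17→1 ·f  emit P0@[50:50]
i=51 'c': node 1→2  emit P1@[50:51]
i=52 'a': node 2→4 ·f
i=53 'b': node 4→11 ·f  emit P0@[53:53]
i=54 'c': node 11→2 ·f  emit P1@[53:54]
i=55 'a': node 2→4 ·f
i=56 'a': node 4→5
i=57 'c': node 5→6  emit P2@[54:57],P6@[55:57]
i=58 'c': node 6→3 ·f
i=59 'a': node 3→4
i=60 'a': node 4→5
i=61 'c': node 5→6  emit P2@[58:61],P6@[59:61]
i=62 'c': node 6→3 ·f
i=63 'a': node 3→4
i=64 'a': node 4→5
i=65 'c': node 5→6  emit P2@[62:65],P6@[63:65]
i=66 'a': node 6→4 ·f
i=67 'b': node 4→11 ·f  emit P0@[67:67]
i=68 'c': node 11→2 ·f  emit P1@[67:68]
i=69 'a': node 2→4 ·f
i=70 'b': node 4→11 ·f  emit P0@[70:70]
i=71 'a': node 11→10 ·f
i=72 'b': node 10→11  emit P0@[72:72]
i=73 'b': node 11→12  emit P0@[73:73]
i=74 'b': node 12→7 ·f  emit P0@[74:74]
i=75 'c': node 7→8  emit P1@[74:75]

All matches (sorted): [[0,0],[1,0],[2,1],[3,0],[4,0],[5,1],[6,3],[7,0],[8,0],[9,4],[12,5],[13,6],[14,0],[15,1],[19,5],[20,5],[21,6],[24,0],[25,0],[26,4],[27,0],[28,1],[30,0],[31,0],[32,1],[33,3],[36,5],[37,6],[41,5],[42,5],[43,5],[44,5],[45,5],[46,5],[47,5],[48,5],[49,6],[50,0],[51,1],[53,0],[54,1],[57,2],[57,6],[61,2],[61,6],[65,2],[65,6],[67,0],[68,1],[70,0],[72,0],[73,0],[74,0],[75,1]]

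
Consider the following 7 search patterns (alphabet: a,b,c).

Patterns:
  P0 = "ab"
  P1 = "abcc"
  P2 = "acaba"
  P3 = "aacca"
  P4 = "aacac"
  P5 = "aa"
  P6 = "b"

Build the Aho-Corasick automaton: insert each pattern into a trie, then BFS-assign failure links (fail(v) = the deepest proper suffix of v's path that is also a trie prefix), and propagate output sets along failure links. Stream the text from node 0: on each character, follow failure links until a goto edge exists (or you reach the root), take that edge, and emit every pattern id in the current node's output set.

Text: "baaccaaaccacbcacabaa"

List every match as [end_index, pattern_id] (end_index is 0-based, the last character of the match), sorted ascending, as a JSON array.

Construct AC machine:
Trie nodes:
  0='ε' goto a→1 b→15
  1='a' goto a→9 b→2 c→5
  2='ab' goto c→3  ←P0
  3='abc' goto c→4
  4='abcc' goto ·  ←P1
  5='ac' goto a→6
  6='aca' goto b→7
  7='acab' goto a→8
  8='acaba' goto ·  ←P2
  9='aa' goto c→10  ←P5
  10='aac' goto a→13 c→11
  11='aacc' goto a→12
  12='aacca' goto ·  ←P3
  13='aaca' goto c→14
  14='aacac' goto ·  ←P4
  15='b' goto ·  ←P6

BFS fail/out derivation:
  n1('a'): parent n0 fail=0; on 'a' 0 → fail=0;  out ∅∪∅=∅
  n15('b'): parent n0 fail=0; on 'b' 0 → fail=0;  out {6}∪∅={6}
  n2('ab'): parent n1 fail=0; on 'b' 0 → fail=15;  out {0}∪{6}={0,6}
  n5('ac'): parent n1 fail=0; on 'c' 0 → fail=0;  out ∅∪∅=∅
  n9('aa'): parent n1 fail=0; on 'a' 0 → fail=1;  out {5}∪∅={5}
  n3('abc'): parent n2 fail=15; on 'c' 15→0 → fail=0;  out ∅∪∅=∅
  n6('aca'): parent n5 fail=0; on 'a' 0 → fail=1;  out ∅∪∅=∅
  n10('aac'): parent n9 fail=1; on 'c' 1 → fail=5;  out ∅∪∅=∅
  n4('abcc'): parent n3 fail=0; on 'c' 0 → fail=0;  out {1}∪∅={1}
  n7('acab'): parent n6 fail=1; on 'b' 1 → fail=2;  out ∅∪{0,6}={0,6}
  n11('aacc'): parent n10 fail=5; on 'c' 5→0 → fail=0;  out ∅∪∅=∅
  n13('aaca'): parent n10 fail=5; on 'a' 5 → fail=6;  out ∅∪∅=∅
  n8('acaba'): parent n7 fail=2; on 'a' 2→15→0 → fail=1;  out {2}∪∅={2}
  n12('aacca'): parent n11 fail=0; on 'a' 0 → fail=1;  out {3}∪∅={3}
  n14('aacac'): parent n13 fail=6; on 'c' 6→1 → fail=5;  out {4}∪∅={4}

Run:
i=0 'b': node 0→15  ** P6@[0:0]
i=1 'a': node 15→1 (fail-walked)
i=2 'a': node 1→9  ** P5@[1:2]
i=3 'c': node 9→10
i=4 'c': node 10→11
i=5 'a': node 11→12  ** P3@[1:5]
i=6 'a': node 12→9 (fail-walked)  ** P5@[5:6]
i=7 'a': node 9→9 (fail-walked)  ** P5@[6:7]
i=8 'c': node 9→10
i=9 'c': node 10→11
i=10 'a': node 11→12  ** P3@[6:10]
i=11 'c': node 12→5 (fail-walked)
i=12 'b': node 5→15 (fail-walked)  ** P6@[12:12]
i=13 'c': node 15→0 (fail-walked)
i=14 'a': node 0→1
i=15 'c': node 1→5
i=16 'a': node 5→6
i=17 'b': node 6→7  ** P0@[16:17],P6@[17:17]
i=18 'a': node 7→8  ** P2@[14:18]
i=19 'a': node 8→9 (fail-walked)  ** P5@[18:19]

Result: [[0,6],[2,5],[5,3],[6,5],[7,5],[10,3],[12,6],[17,0],[17,6],[18,2],[19,5]]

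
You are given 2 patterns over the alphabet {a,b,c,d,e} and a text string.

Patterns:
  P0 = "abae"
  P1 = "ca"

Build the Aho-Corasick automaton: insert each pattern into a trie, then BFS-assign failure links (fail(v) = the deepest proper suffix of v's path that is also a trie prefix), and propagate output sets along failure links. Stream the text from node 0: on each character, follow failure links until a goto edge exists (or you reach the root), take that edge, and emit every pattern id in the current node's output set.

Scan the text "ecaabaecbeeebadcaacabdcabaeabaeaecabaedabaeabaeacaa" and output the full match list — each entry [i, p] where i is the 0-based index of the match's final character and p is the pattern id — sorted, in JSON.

Build automaton:
Trie nodes:
  0='ε' goto a→1 c→5
  1='a' goto b→2
  2='ab' goto a→3
  3='aba' goto e→4
  4='abae' goto ·  [P0 ends]
  5='c' goto a→6
  6='ca' goto ·  [P1 ends]

Failure links (BFS by depth):
  fail(1) 'a': from fail(0)=0 chase 'a': 0 ⇒ 0;  out=∅∪out(0)=∅
  fail(5) 'c': from fail(0)=0 chase 'c': 0 ⇒ 0;  out=∅∪out(0)=∅
  fail(2) 'ab': from fail(1)=0 chase 'b': 0 ⇒ 0;  out=∅∪out(0)=∅
  fail(6) 'ca': from fail(5)=0 chase 'a': 0 ⇒ 1;  out={1}∪out(1)={1}
  fail(3) 'aba': from fail(2)=0 chase 'a': 0 ⇒ 1;  out=∅∪out(1)=∅
  fail(4) 'abae': from fail(3)=1 chase 'e': 1→0 ⇒ 0;  out={0}∪out(0)={0}

Run:
i=0 'e': node 0→0
i=1 'c': node 0→5
i=2 'a': node 5→6  ** P1@[1:2]
i=3 'a': node 6→1 ·f
i=4 'b': node 1→2
i=5 'a': node 2→3
i=6 'e': node 3→4  ** P0@[3:6]
i=7 'c': node 4→5 ·f
i=8 'b': node 5→0 ·f
i=9 'e': node 0→0
i=10 'e': node 0→0
i=11 'e': node 0→0
i=12 'b': node 0→0
i=13 'a': node 0→1
i=14 'd': node 1→0 ·f
i=15 'c': node 0→5
i=16 'a': node 5→6  ** P1@[15:16]
i=17 'a': node 6→1 ·f
i=18 'c': node 1→5 ·f
i=19 'a': node 5→6  ** P1@[18:19]
i=20 'b': node 6→2 ·f
i=21 'd': node 2→0 ·f
i=22 'c': node 0→5
i=23 'a': node 5→6  ** P1@[22:23]
i=24 'b': node 6→2 ·f
i=25 'a': node 2→3
i=26 'e': node 3→4  ** P0@[23:26]
i=27 'a': node 4→1 ·f
i=28 'b': node 1→2
i=29 'a': node 2→3
i=30 'e': node 3→4  ** P0@[27:30]
i=31 'a': node 4→1 ·f
i=32 'e': node 1→0 ·f
i=33 'c': node 0→5
i=34 'a': node 5→6  ** P1@[33:34]
i=35 'b': node 6→2 ·f
i=36 'a': node 2→3
i=37 'e': node 3→4  ** P0@[34:37]
i=38 'd': node 4→0 ·f
i=39 'a': node 0→1
i=40 'b': node 1→2
i=41 'a': node 2→3
i=42 'e': node 3→4  ** P0@[39:42]
i=43 'a': node 4→1 ·f
i=44 'b': node 1→2
i=45 'a': node 2→3
i=46 'e': node 3→4  ** P0@[43:46]
i=47 'a': node 4→1 ·f
i=48 'c': node 1→5 ·f
i=49 'a': node 5→6  ** P1@[48:49]
i=50 'a': node 6→1 ·f

Matches: [[2,1],[6,0],[16,1],[19,1],[23,1],[26,0],[30,0],[34,1],[37,0],[42,0],[46,0],[49,1]]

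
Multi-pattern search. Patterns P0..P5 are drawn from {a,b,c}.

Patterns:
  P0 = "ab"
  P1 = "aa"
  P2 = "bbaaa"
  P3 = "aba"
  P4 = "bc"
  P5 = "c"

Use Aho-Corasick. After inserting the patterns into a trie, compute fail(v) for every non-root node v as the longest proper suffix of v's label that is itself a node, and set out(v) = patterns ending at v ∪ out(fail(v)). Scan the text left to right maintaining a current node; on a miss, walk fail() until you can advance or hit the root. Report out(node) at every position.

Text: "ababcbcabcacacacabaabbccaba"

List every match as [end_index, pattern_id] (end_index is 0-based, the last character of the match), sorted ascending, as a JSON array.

Construct AC machine:
Trie (insert patterns):
  0='ε' goto a→1 b→4 c→11
  1='a' goto a→3 b→2
  2='ab' goto a→9  [P0 ends]
  3='aa' goto ·  [P1 ends]
  4='b' goto b→5 c→10
  5='bb' goto a→6
  6='bba' goto a→7
  7='bbaa' goto a→8
  8='bbaaa' goto ·  [P2 ends]
  9='aba' goto ·  [P3 ends]
  10='bc' goto ·  [P4 ends]
  11='c' goto ·  [P5 ends]

Failure links (BFS by depth):
  n1('a'): parent n0 fail=0; on 'a' 0 → fail=0;  out ∅∪∅=∅
  n4('b'): parent n0 fail=0; on 'b' 0 → fail=0;  out ∅∪∅=∅
  n11('c'): parent n0 fail=0; on 'c' 0 → fail=0;  out {5}∪∅={5}
  n2('ab'): parent n1 fail=0; on 'b' 0 → fail=4;  out {0}∪∅={0}
  n3('aa'): parent n1 fail=0; on 'a' 0 → fail=1;  out {1}∪∅={1}
  n5('bb'): parent n4 fail=0; on 'b' 0 → fail=4;  out ∅∪∅=∅
  n10('bc'): parent n4 fail=0; on 'c' 0 → fail=11;  out {4}∪{5}={4,5}
  n6('bba'): parent n5 fail=4; on 'a' 4→0 → fail=1;  out ∅∪∅=∅
  n9('aba'): parent n2 fail=4; on 'a' 4→0 → fail=1;  out {3}∪∅={3}
  n7('bbaa'): parent n6 fail=1; on 'a' 1 → fail=3;  out ∅∪{1}={1}
  n8('bbaaa'): parent n7 fail=3; on 'a' 3→1 → fail=3;  out {2}∪{1}={1,2}

Run:
i=0 'a': node 0→1
i=1 'b': node 1→2  emit P0@[0:1]
i=2 'a': node 2→9  emit P3@[0:2]
i=3 'b': node 9→2 ·f  emit P0@[2:3]
i=4 'c': node 2→10 ·f  emit P4@[3:4],P5@[4:4]
i=5 'b': node 10→4 ·f
i=6 'c': node 4→10  emit P4@[5:6],P5@[6:6]
i=7 'a': node 10→1 ·f
i=8 'b': node 1→2  emit P0@[7:8]
i=9 'c': node 2→10 ·f  emit P4@[8:9],P5@[9:9]
i=10 'a': node 10→1 ·f
i=11 'c': node 1→11 ·f  emit P5@[11:11]
i=12 'a': node 11→1 ·f
i=13 'c': node 1→11 ·f  emit P5@[13:13]
i=14 'a': node 11→1 ·f
i=15 'c': node 1→11 ·f  emit P5@[15:15]
i=16 'a': node 11→1 ·f
i=17 'b': node 1→2  emit P0@[16:17]
i=18 'a': node 2→9  emit P3@[16:18]
i=19 'a': node 9→3 ·f  emit P1@[18:19]
i=20 'b': node 3→2 ·f  emit P0@[19:20]
i=21 'b': node 2→5 ·f
i=22 'c': node 5→10 ·f  emit P4@[21:22],P5@[22:22]
i=23 'c': node 10→11 ·f  emit P5@[23:23]
i=24 'a': node 11→1 ·f
i=25 'b': node 1→2  emit P0@[24:25]
i=26 'a': node 2→9  emit P3@[24:26]

All matches (sorted): [[1,0],[2,3],[3,0],[4,4],[4,5],[6,4],[6,5],[8,0],[9,4],[9,5],[11,5],[13,5],[15,5],[17,0],[18,3],[19,1],[20,0],[22,4],[22,5],[23,5],[25,0],[26,3]]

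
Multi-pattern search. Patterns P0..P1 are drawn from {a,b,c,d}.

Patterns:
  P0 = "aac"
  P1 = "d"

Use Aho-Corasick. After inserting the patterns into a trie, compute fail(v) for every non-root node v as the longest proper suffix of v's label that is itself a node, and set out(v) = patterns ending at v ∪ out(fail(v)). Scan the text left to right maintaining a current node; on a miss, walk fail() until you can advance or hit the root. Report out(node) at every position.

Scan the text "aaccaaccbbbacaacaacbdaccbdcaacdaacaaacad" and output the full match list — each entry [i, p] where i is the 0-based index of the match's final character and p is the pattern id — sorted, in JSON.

Build:
Trie nodes:
  n0 'ε': a→1 d→4
  n1 'a': a→2
  n2 'aa': c→3
  n3 'aac': ·  [P0 ends]
  n4 'd': ·  [P1 ends]

BFS fail/out derivation:
  n1('a'): parent n0 fail=0; on 'a' 0 → fail=0;  out ∅∪∅=∅
  n4('d'): parent n0 fail=0; on 'd' 0 → fail=0;  out {1}∪∅={1}
  n2('aa'): parent n1 fail=0; on 'a' 0 → fail=1;  out ∅∪∅=∅
  n3('aac'): parent n2 fail=1; on 'c' 1→0 → fail=0;  out {0}∪∅={0}

Scan:
pos 0 'a': at 1
pos 1 'a': at 2
pos 2 'c': at 3  ** P0@[0:2]
pos 3 'c': at 0 (via fail)
pos 4 'a': at 1
pos 5 'a': at 2
pos 6 'c': at 3  ** P0@[4:6]
pos 7 'c': at 0 (via fail)
pos 8 'b': at 0
pos 9 'b': at 0
pos 10 'b': at 0
pos 11 'a': at 1
pos 12 'c': at 0 (via fail)
pos 13 'a': at 1
pos 14 'a': at 2
pos 15 'c': at 3  ** P0@[13:15]
pos 16 'a': at 1 (via fail)
pos 17 'a': at 2
pos 18 'c': at 3  ** P0@[16:18]
pos 19 'b': at 0 (via fail)
pos 20 'd': at 4  ** P1@[20:20]
pos 21 'a': at 1 (via fail)
pos 22 'c': at 0 (via fail)
pos 23 'c': at 0
pos 24 'b': at 0
pos 25 'd': at 4  ** P1@[25:25]
pos 26 'c': at 0 (via fail)
pos 27 'a': at 1
pos 28 'a': at 2
pos 29 'c': at 3  ** P0@[27:29]
pos 30 'd': at 4 (via fail)  ** P1@[30:30]
pos 31 'a': at 1 (via fail)
pos 32 'a': at 2
pos 33 'c': at 3  ** P0@[31:33]
pos 34 'a': at 1 (via fail)
pos 35 'a': at 2
pos 36 'a': at 2 (via fail)
pos 37 'c': at 3  ** P0@[35:37]
pos 38 'a': at 1 (via fail)
pos 39 'd': at 4 (via fail)  ** P1@[39:39]

Matches: [[2,0],[6,0],[15,0],[18,0],[20,1],[25,1],[29,0],[30,1],[33,0],[37,0],[39,1]]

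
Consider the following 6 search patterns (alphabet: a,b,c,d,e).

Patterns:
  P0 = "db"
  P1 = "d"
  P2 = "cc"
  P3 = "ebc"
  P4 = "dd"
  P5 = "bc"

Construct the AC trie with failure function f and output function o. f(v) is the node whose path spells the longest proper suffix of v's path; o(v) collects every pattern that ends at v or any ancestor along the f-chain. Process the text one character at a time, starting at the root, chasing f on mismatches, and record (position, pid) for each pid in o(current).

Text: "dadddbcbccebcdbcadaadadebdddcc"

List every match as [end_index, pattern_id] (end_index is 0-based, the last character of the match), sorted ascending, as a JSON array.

Build:
Trie (insert patterns):
  n0 'ε': b→9 c→3 d→1 e→5
  n1 'd': b→2 d→8  ←P1
  n2 'db': ·  ←P0
  n3 'c': c→4
  n4 'cc': ·  ←P2
  n5 'e': b→6
  n6 'eb': c→7
  n7 'ebc': ·  ←P3
  n8 'dd': ·  ←P4
  n9 'b': c→10
  n10 'bc': ·  ←P5

Failure links (BFS by depth):
  n1('d'): parent n0 fail=0; on 'd' 0 → fail=0;  out {1}∪∅={1}
  n3('c'): parent n0 fail=0; on 'c' 0 → fail=0;  out ∅∪∅=∅
  n5('e'): parent n0 fail=0; on 'e' 0 → fail=0;  out ∅∪∅=∅
  n9('b'): parent n0 fail=0; on 'b' 0 → fail=0;  out ∅∪∅=∅
  n2('db'): parent n1 fail=0; on 'b' 0 → fail=9;  out {0}∪∅={0}
  n4('cc'): parent n3 fail=0; on 'c' 0 → fail=3;  out {2}∪∅={2}
  n6('eb'): parent n5 fail=0; on 'b' 0 → fail=9;  out ∅∪∅=∅
  n8('dd'): parent n1 fail=0; on 'd' 0 → fail=1;  out {4}∪{1}={1,4}
  n10('bc'): parent n9 fail=0; on 'c' 0 → fail=3;  out {5}∪∅={5}
  n7('ebc'): parent n6 fail=9; on 'c' 9 → fail=10;  out {3}∪{5}={3,5}

Scan:
pos 0 'd': at 1  emit P1@[0:0]
pos 1 'a': at 0 (fail-walked)
pos 2 'd': at 1  emit P1@[2:2]
pos 3 'd': at 8  emit P1@[3:3],P4@[2:3]
pos 4 'd': at 8 (fail-walked)  emit P1@[4:4],P4@[3:4]
pos 5 'b': at 2 (fail-walked)  emit P0@[4:5]
pos 6 'c': at 10 (fail-walked)  emit P5@[5:6]
pos 7 'b': at 9 (fail-walked)
pos 8 'c': at 10  emit P5@[7:8]
pos 9 'c': at 4 (fail-walked)  emit P2@[8:9]
pos 10 'e': at 5 (fail-walked)
pos 11 'b': at 6
pos 12 'c': at 7  emit P3@[10:12],P5@[11:12]
pos 13 'd': at 1 (fail-walked)  emit P1@[13:13]
pos 14 'b': at 2  emit P0@[13:14]
pos 15 'c': at 10 (fail-walked)  emit P5@[14:15]
pos 16 'a': at 0 (fail-walked)
pos 17 'd': at 1  emit P1@[17:17]
pos 18 'a': at 0 (fail-walked)
pos 19 'a': at 0
pos 20 'd': at 1  emit P1@[20:20]
pos 21 'a': at 0 (fail-walked)
pos 22 'd': at 1  emit P1@[22:22]
pos 23 'e': at 5 (fail-walked)
pos 24 'b': at 6
pos 25 'd': at 1 (fail-walked)  emit P1@[25:25]
pos 26 'd': at 8  emit P1@[26:26],P4@[25:26]
pos 27 'd': at 8 (fail-walked)  emit P1@[27:27],P4@[26:27]
pos 28 'c': at 3 (fail-walked)
pos 29 'c': at 4  emit P2@[28:29]

Result: [[0,1],[2,1],[3,1],[3,4],[4,1],[4,4],[5,0],[6,5],[8,5],[9,2],[12,3],[12,5],[13,1],[14,0],[15,5],[17,1],[20,1],[22,1],[25,1],[26,1],[26,4],[27,1],[27,4],[29,2]]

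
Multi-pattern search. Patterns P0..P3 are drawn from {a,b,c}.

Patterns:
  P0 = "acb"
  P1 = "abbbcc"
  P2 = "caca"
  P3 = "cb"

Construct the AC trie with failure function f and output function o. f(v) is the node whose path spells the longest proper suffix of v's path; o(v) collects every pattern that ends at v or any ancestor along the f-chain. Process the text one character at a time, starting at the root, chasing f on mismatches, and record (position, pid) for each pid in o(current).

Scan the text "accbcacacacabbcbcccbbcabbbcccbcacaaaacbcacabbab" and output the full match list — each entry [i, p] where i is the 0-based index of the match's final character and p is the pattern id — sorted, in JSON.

Construct AC machine:
Trie nodes:
  n0 'ε': a→1 c→9
  n1 'a': b→4 c→2
  n2 'ac': b→3
  n3 'acb': ·  ←P0
  n4 'ab': b→5
  n5 'abb': b→6
  n6 'abbb': c→7
  n7 'abbbc': c→8
  n8 'abbbcc': ·  ←P1
  n9 'c': a→10 b→13
  n10 'ca': c→11
  n11 'cac': a→12
  n12 'caca': ·  ←P2
  n13 'cb': ·  ←P3

BFS fail/out derivation:
  fail(1) 'a': from fail(0)=0 chase 'a': 0 ⇒ 0;  out=∅∪out(0)=∅
  fail(9) 'c': from fail(0)=0 chase 'c': 0 ⇒ 0;  out=∅∪out(0)=∅
  fail(2) 'ac': from fail(1)=0 chase 'c': 0 ⇒ 9;  out=∅∪out(9)=∅
  fail(4) 'ab': from fail(1)=0 chase 'b': 0 ⇒ 0;  out=∅∪out(0)=∅
  fail(10) 'ca': from fail(9)=0 chase 'a': 0 ⇒ 1;  out=∅∪out(1)=∅
  fail(13) 'cb': from fail(9)=0 chase 'b': 0 ⇒ 0;  out={3}∪out(0)={3}
  fail(3) 'acb': from fail(2)=9 chase 'b': 9 ⇒ 13;  out={0}∪out(13)={0,3}
  fail(5) 'abb': from fail(4)=0 chase 'b': 0 ⇒ 0;  out=∅∪out(0)=∅
  fail(11) 'cac': from fail(10)=1 chase 'c': 1 ⇒ 2;  out=∅∪out(2)=∅
  fail(6) 'abbb': from fail(5)=0 chase 'b': 0 ⇒ 0;  out=∅∪out(0)=∅
  fail(12) 'caca': from fail(11)=2 chase 'a': 2→9 ⇒ 10;  out={2}∪out(10)={2}
  fail(7) 'abbbc': from fail(6)=0 chase 'c': 0 ⇒ 9;  out=∅∪out(9)=∅
  fail(8) 'abbbcc': from fail(7)=9 chase 'c': 9→0 ⇒ 9;  out={1}∪out(9)={1}

Text stream:
i=0 'a': node 0→1
i=1 'c': node 1→2
i=2 'c': node 2→9 (fail-walked)
i=3 'b': node 9→13  → match P3@[2:3]
i=4 'c': node 13→9 (fail-walked)
i=5 'a': node 9→10
i=6 'c': node 10→11
i=7 'a': node 11→12  → match P2@[4:7]
i=8 'c': node 12→11 (fail-walked)
i=9 'a': node 11→12  → match P2@[6:9]
i=10 'c': node 12→11 (fail-walked)
i=11 'a': node 11→12  → match P2@[8:11]
i=12 'b': node 12→4 (fail-walked)
i=13 'b': node 4→5
i=14 'c': node 5→9 (fail-walked)
i=15 'b': node 9→13  → match P3@[14:15]
i=16 'c': node 13→9 (fail-walked)
i=17 'c': node 9→9 (fail-walked)
i=18 'c': node 9→9 (fail-walked)
i=19 'b': node 9→13  → match P3@[18:19]
i=20 'b': node 13→0 (fail-walked)
i=21 'c': node 0→9
i=22 'a': node 9→10
i=23 'b': node 10→4 (fail-walked)
i=24 'b': node 4→5
i=25 'b': node 5→6
i=26 'c': node 6→7
i=27 'c': node 7→8  → match P1@[22:27]
i=28 'c': node 8→9 (fail-walked)
i=29 'b': node 9→13  → match P3@[28:29]
i=30 'c': node 13→9 (fail-walked)
i=31 'a': node 9→10
i=32 'c': node 10→11
i=33 'a': node 11→12  → match P2@[30:33]
i=34 'a': node 12→1 (fail-walked)
i=35 'a': node 1→1 (fail-walked)
i=36 'a': node 1→1 (fail-walked)
i=37 'c': node 1→2
i=38 'b': node 2→3  → match P0@[36:38],P3@[37:38]
i=39 'c': node 3→9 (fail-walked)
i=40 'a': node 9→10
i=41 'c': node 10→11
i=42 'a': node 11→12  → match P2@[39:42]
i=43 'b': node 12→4 (fail-walked)
i=44 'b': node 4→5
i=45 'a': node 5→1 (fail-walked)
i=46 'b': node 1→4

Result: [[3,3],[7,2],[9,2],[11,2],[15,3],[19,3],[27,1],[29,3],[33,2],[38,0],[38,3],[42,2]]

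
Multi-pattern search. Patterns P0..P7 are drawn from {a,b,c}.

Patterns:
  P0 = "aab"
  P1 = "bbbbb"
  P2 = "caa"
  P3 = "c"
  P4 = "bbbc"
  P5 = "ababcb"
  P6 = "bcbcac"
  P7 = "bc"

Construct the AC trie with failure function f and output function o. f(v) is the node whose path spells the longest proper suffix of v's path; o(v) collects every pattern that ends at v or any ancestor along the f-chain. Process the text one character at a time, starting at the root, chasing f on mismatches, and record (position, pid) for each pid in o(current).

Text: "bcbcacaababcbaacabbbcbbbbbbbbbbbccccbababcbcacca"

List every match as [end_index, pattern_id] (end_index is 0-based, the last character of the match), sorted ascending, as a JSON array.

Construct AC machine:
Trie (insert patterns):
  0='ε' goto a→1 b→4 c→9
  1='a' goto a→2 b→13
  2='aa' goto b→3
  3='aab' goto ·  ←P0
  4='b' goto b→5 c→18
  5='bb' goto b→6
  6='bbb' goto b→7 c→12
  7='bbbb' goto b→8
  8='bbbbb' goto ·  ←P1
  9='c' goto a→10  ←P3
  10='ca' goto a→11
  11='caa' goto ·  ←P2
  12='bbbc' goto ·  ←P4
  13='ab' goto a→14
  14='aba' goto b→15
  15='abab' goto c→16
  16='ababc' goto b→17
  17='ababcb' goto ·  ←P5
  18='bc' goto b→19  ←P7
  19='bcb' goto c→20
  20='bcbc' goto a→21
  21='bcbca' goto c→22
  22='bcbcac' goto ·  ←P6

Failure links (BFS by depth):
  n1('a'): parent n0 fail=0; on 'a' 0 → fail=0;  out ∅∪∅=∅
  n4('b'): parent n0 fail=0; on 'b' 0 → fail=0;  out ∅∪∅=∅
  n9('c'): parent n0 fail=0; on 'c' 0 → fail=0;  out {3}∪∅={3}
  n2('aa'): parent n1 fail=0; on 'a' 0 → fail=1;  out ∅∪∅=∅
  n5('bb'): parent n4 fail=0; on 'b' 0 → fail=4;  out ∅∪∅=∅
  n10('ca'): parent n9 fail=0; on 'a' 0 → fail=1;  out ∅∪∅=∅
  n13('ab'): parent n1 fail=0; on 'b' 0 → fail=4;  out ∅∪∅=∅
  n18('bc'): parent n4 fail=0; on 'c' 0 → fail=9;  out {7}∪{3}={3,7}
  n3('aab'): parent n2 fail=1; on 'b' 1 → fail=13;  out {0}∪∅={0}
  n6('bbb'): parent n5 fail=4; on 'b' 4 → fail=5;  out ∅∪∅=∅
  n11('caa'): parent n10 fail=1; on 'a' 1 → fail=2;  out {2}∪∅={2}
  n14('aba'): parent n13 fail=4; on 'a' 4→0 → fail=1;  out ∅∪∅=∅
  n19('bcb'): parent n18 fail=9; on 'b' 9→0 → fail=4;  out ∅∪∅=∅
  n7('bbbb'): parent n6 fail=5; on 'b' 5 → fail=6;  out ∅∪∅=∅
  n12('bbbc'): parent n6 fail=5; on 'c' 5→4 → fail=18;  out {4}∪{3,7}={3,4,7}
  n15('abab'): parent n14 fail=1; on 'b' 1 → fail=13;  out ∅∪∅=∅
  n20('bcbc'): parent n19 fail=4; on 'c' 4 → fail=18;  out ∅∪{3,7}={3,7}
  n8('bbbbb'): parent n7 fail=6; on 'b' 6 → fail=7;  out {1}∪∅={1}
  n16('ababc'): parent n15 fail=13; on 'c' 13→4 → fail=18;  out ∅∪{3,7}={3,7}
  n21('bcbca'): parent n20 fail=18; on 'a' 18→9 → fail=10;  out ∅∪∅=∅
  n17('ababcb'): parent n16 fail=18; on 'b' 18 → fail=19;  out {5}∪∅={5}
  n22('bcbcac'): parent n21 fail=10; on 'c' 10→1→0 → fail=9;  out {6}∪{3}={3,6}

Text stream:
pos 0 'b': at 4
pos 1 'c': at 18  emit P3@[1:1],P7@[0:1]
pos 2 'b': at 19
pos 3 'c': at 20  emit P3@[3:3],P7@[2:3]
pos 4 'a': at 21
pos 5 'c': at 22  emit P3@[5:5],P6@[0:5]
pos 6 'a': at 10 ·f
pos 7 'a': at 11  emit P2@[5:7]
pos 8 'b': at 3 ·f  emit P0@[6:8]
pos 9 'a': at 14 ·f
pos 10 'b': at 15
pos 11 'c': at 16  emit P3@[11:11],P7@[10:11]
pos 12 'b': at 17  emit P5@[7:12]
pos 13 'a': at 1 ·f
pos 14 'a': at 2
pos 15 'c': at 9 ·f  emit P3@[15:15]
pos 16 'a': at 10
pos 17 'b': at 13 ·f
pos 18 'b': at 5 ·f
pos 19 'b': at 6
pos 20 'c': at 12  emit P3@[20:20],P4@[17:20],P7@[19:20]
pos 21 'b': at 19 ·f
pos 22 'b': at 5 ·f
pos 23 'b': at 6
pos 24 'b': at 7
pos 25 'b': at 8  emit P1@[21:25]
pos 26 'b': at 8 ·f  emit P1@[22:26]
pos 27 'b': at 8 ·f  emit P1@[23:27]
pos 28 'b': at 8 ·f  emit P1@[24:28]
pos 29 'b': at 8 ·f  emit P1@[25:29]
pos 30 'b': at 8 ·f  emit P1@[26:30]
pos 31 'b': at 8 ·f  emit P1@[27:31]
pos 32 'c': at 12 ·f  emit P3@[32:32],P4@[29:32],P7@[31:32]
pos 33 'c': at 9 ·f  emit P3@[33:33]
pos 34 'c': at 9 ·f  emit P3@[34:34]
pos 35 'c': at 9 ·f  emit P3@[35:35]
pos 36 'b': at 4 ·f
pos 37 'a': at 1 ·f
pos 38 'b': at 13
pos 39 'a': at 14
pos 40 'b': at 15
pos 41 'c': at 16  emit P3@[41:41],P7@[40:41]
pos 42 'b': at 17  emit P5@[37:42]
pos 43 'c': at 20 ·f  emit P3@[43:43],P7@[42:43]
pos 44 'a': at 21
pos 45 'c': at 22  emit P3@[45:45],P6@[40:45]
pos 46 'c': at 9 ·f  emit P3@[46:46]
pos 47 'a': at 10

Result: [[1,3],[1,7],[3,3],[3,7],[5,3],[5,6],[7,2],[8,0],[11,3],[11,7],[12,5],[15,3],[20,3],[20,4],[20,7],[25,1],[26,1],[27,1],[28,1],[29,1],[30,1],[31,1],[32,3],[32,4],[32,7],[33,3],[34,3],[35,3],[41,3],[41,7],[42,5],[43,3],[43,7],[45,3],[45,6],[46,3]]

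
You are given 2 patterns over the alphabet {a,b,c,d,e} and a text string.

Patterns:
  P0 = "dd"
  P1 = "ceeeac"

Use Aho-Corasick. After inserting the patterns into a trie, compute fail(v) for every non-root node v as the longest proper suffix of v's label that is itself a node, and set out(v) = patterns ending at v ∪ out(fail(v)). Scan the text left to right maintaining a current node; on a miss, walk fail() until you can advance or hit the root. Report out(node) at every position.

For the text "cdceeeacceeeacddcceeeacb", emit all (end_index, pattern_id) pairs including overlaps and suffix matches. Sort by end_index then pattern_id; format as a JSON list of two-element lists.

Construct AC machine:
Trie (insert patterns):
  0='ε' goto c→3 d→1
  1='d' goto d→2
  2='dd' goto ·  ←P0
  3='c' goto e→4
  4='ce' goto e→5
  5='cee' goto e→6
  6='ceee' goto a→7
  7='ceeea' goto c→8
  8='ceeeac' goto ·  ←P1

BFS fail/out derivation:
  n1('d'): parent n0 fail=0; on 'd' 0 → fail=0;  out ∅∪∅=∅
  n3('c'): parent n0 fail=0; on 'c' 0 → fail=0;  out ∅∪∅=∅
  n2('dd'): parent n1 fail=0; on 'd' 0 → fail=1;  out {0}∪∅={0}
  n4('ce'): parent n3 fail=0; on 'e' 0 → fail=0;  out ∅∪∅=∅
  n5('cee'): parent n4 fail=0; on 'e' 0 → fail=0;  out ∅∪∅=∅
  n6('ceee'): parent n5 fail=0; on 'e' 0 → fail=0;  out ∅∪∅=∅
  n7('ceeea'): parent n6 fail=0; on 'a' 0 → fail=0;  out ∅∪∅=∅
  n8('ceeeac'): parent n7 fail=0; on 'c' 0 → fail=3;  out {1}∪∅={1}

Scan:
pos 0 'c': at 3
pos 1 'd': at 1 ·f
pos 2 'c': at 3 ·f
pos 3 'e': at 4
pos 4 'e': at 5
pos 5 'e': at 6
pos 6 'a': at 7
pos 7 'c': at 8  ** P1@[2:7]
pos 8 'c': at 3 ·f
pos 9 'e': at 4
pos 10 'e': at 5
pos 11 'e': at 6
pos 12 'a': at 7
pos 13 'c': at 8  ** P1@[8:13]
pos 14 'd': at 1 ·f
pos 15 'd': at 2  ** P0@[14:15]
pos 16 'c': at 3 ·f
pos 17 'c': at 3 ·f
pos 18 'e': at 4
pos 19 'e': at 5
pos 20 'e': at 6
pos 21 'a': at 7
pos 22 'c': at 8  ** P1@[17:22]
pos 23 'b': at 0 ·f

All matches (sorted): [[7,1],[13,1],[15,0],[22,1]]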